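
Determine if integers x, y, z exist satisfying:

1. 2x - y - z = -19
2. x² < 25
Yes

Take x = 0, y = 19, z = 0. Substituting into each constraint:
  (1) 2(0) + (-19) + 0 = -19 ✓
  (2) x² = (0)² = 0, and 0 < 25 ✓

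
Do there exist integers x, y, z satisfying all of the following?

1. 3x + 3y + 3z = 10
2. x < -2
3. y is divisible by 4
No

Even the single constraint (3x + 3y + 3z = 10) is infeasible over the integers.

  - 3x + 3y + 3z = 10: every term on the left is divisible by 3, so the LHS ≡ 0 (mod 3), but the RHS 10 is not — no integer solution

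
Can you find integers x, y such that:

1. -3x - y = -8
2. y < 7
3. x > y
Yes

Take x = 3, y = -1. Substituting into each constraint:
  (1) -3(3) + 1 = -8 ✓
  (2) -1 < 7 ✓
  (3) 3 > -1 ✓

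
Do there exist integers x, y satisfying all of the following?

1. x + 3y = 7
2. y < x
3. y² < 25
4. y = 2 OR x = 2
No

A contradictory subset is {x + 3y = 7, y < x, y = 2 OR x = 2}. No integer assignment can satisfy these jointly:

  - x + 3y = 7: is a linear equation tying the variables together
  - y < x: bounds one variable relative to another variable
  - y = 2 OR x = 2: forces a choice: either y = 2 or x = 2

Split on the disjunction (y = 2 OR x = 2):
  • If y = 2: the equation forces x = 1, giving (y, x) = (2, 1), which violates x > y.
  • If x = 2: with x = 2, every remaining term of the linear equation is divisible by 3, so the left side is ≡ 0 (mod 3); but the right side 5 ≡ 2 (mod 3). No integers can satisfy it.
Both branches are infeasible, so the system has no integer solution.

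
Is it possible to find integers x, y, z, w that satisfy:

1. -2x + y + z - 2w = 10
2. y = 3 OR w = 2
Yes

Take x = -3, y = 3, z = 1, w = 0. Substituting into each constraint:
  (1) -2(-3) + 3 + 1 - 2(0) = 10 ✓
  (2) y = 3, target 3 ✓ (first branch holds)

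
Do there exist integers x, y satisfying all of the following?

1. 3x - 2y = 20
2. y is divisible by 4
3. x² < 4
No

The full constraint system is jointly infeasible over the integers. Each constraint and what it forces:

  - 3x - 2y = 20: is a linear equation tying the variables together
  - y is divisible by 4: restricts y to multiples of 4
  - x² < 4: restricts x to |x| ≤ 1

The bounds confine x to {-1, 0, 1}. For each value, substitute into the equation:
  • x = -1: the equation gives -2y = 23, so y would not be an integer.
  • x = 0: the equation forces y = -10, but 4 does not divide -10.
  • x = 1: the equation gives -2y = 17, so y would not be an integer.
Every case fails, so no integer solution exists.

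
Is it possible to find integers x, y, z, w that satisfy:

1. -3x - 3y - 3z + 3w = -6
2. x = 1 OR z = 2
Yes

Take x = 0, y = 0, z = 2, w = 0. Substituting into each constraint:
  (1) -3(0) - 3(0) - 3(2) + 3(0) = -6 ✓
  (2) z = 2, target 2 ✓ (second branch holds)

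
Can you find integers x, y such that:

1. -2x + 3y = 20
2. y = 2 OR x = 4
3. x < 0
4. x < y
Yes

Take x = -7, y = 2. Substituting into each constraint:
  (1) -2(-7) + 3(2) = 20 ✓
  (2) y = 2, target 2 ✓ (first branch holds)
  (3) -7 < 0 ✓
  (4) -7 < 2 ✓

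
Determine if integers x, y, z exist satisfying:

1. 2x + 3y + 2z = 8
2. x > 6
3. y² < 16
Yes

Take x = 7, y = 0, z = -3. Substituting into each constraint:
  (1) 2(7) + 3(0) + 2(-3) = 8 ✓
  (2) 7 > 6 ✓
  (3) y² = (0)² = 0, and 0 < 16 ✓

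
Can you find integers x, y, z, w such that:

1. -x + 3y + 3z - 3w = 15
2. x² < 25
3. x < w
Yes

Take x = 0, y = 6, z = 0, w = 1. Substituting into each constraint:
  (1) 0 + 3(6) + 3(0) - 3(1) = 15 ✓
  (2) x² = (0)² = 0, and 0 < 25 ✓
  (3) 0 < 1 ✓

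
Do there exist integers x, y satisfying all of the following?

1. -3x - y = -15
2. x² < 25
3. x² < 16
Yes

Take x = 0, y = 15. Substituting into each constraint:
  (1) -3(0) + (-15) = -15 ✓
  (2) x² = (0)² = 0, and 0 < 25 ✓
  (3) x² = (0)² = 0, and 0 < 16 ✓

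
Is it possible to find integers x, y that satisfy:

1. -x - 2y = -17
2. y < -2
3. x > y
Yes

Take x = 23, y = -3. Substituting into each constraint:
  (1) (-23) - 2(-3) = -17 ✓
  (2) -3 < -2 ✓
  (3) 23 > -3 ✓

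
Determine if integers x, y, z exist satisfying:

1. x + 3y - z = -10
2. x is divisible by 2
Yes

Take x = 0, y = 0, z = 10. Substituting into each constraint:
  (1) 0 + 3(0) + (-10) = -10 ✓
  (2) 0 = 2 × 0, remainder 0 ✓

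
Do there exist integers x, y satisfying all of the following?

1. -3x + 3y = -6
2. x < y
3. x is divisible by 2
No

A contradictory subset is {-3x + 3y = -6, x < y}. No integer assignment can satisfy these jointly:

  - -3x + 3y = -6: is a linear equation tying the variables together
  - x < y: bounds one variable relative to another variable

From the equation, x − y = 2, i.e. y − x = -2; but y > x requires y − x ≥ 1. Contradiction.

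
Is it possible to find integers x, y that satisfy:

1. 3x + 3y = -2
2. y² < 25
No

Even the single constraint (3x + 3y = -2) is infeasible over the integers.

  - 3x + 3y = -2: every term on the left is divisible by 3, so the LHS ≡ 0 (mod 3), but the RHS -2 is not — no integer solution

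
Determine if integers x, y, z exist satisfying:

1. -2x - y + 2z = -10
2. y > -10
Yes

Take x = 0, y = 10, z = 0. Substituting into each constraint:
  (1) -2(0) + (-10) + 2(0) = -10 ✓
  (2) 10 > -10 ✓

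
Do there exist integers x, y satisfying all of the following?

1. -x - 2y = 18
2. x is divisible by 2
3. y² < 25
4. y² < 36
Yes

Take x = -20, y = 1. Substituting into each constraint:
  (1) 20 - 2(1) = 18 ✓
  (2) -20 = 2 × -10, remainder 0 ✓
  (3) y² = (1)² = 1, and 1 < 25 ✓
  (4) y² = (1)² = 1, and 1 < 36 ✓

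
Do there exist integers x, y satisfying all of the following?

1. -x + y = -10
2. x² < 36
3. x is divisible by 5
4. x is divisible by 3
Yes

Take x = 0, y = -10. Substituting into each constraint:
  (1) 0 + (-10) = -10 ✓
  (2) x² = (0)² = 0, and 0 < 36 ✓
  (3) 0 = 5 × 0, remainder 0 ✓
  (4) 0 = 3 × 0, remainder 0 ✓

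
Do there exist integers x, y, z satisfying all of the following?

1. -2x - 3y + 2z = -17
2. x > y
Yes

Take x = 2, y = 1, z = -5. Substituting into each constraint:
  (1) -2(2) - 3(1) + 2(-5) = -17 ✓
  (2) 2 > 1 ✓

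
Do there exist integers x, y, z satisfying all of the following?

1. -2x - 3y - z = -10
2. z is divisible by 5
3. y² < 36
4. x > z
Yes

Take x = 2, y = 2, z = 0. Substituting into each constraint:
  (1) -2(2) - 3(2) + 0 = -10 ✓
  (2) 0 = 5 × 0, remainder 0 ✓
  (3) y² = (2)² = 4, and 4 < 36 ✓
  (4) 2 > 0 ✓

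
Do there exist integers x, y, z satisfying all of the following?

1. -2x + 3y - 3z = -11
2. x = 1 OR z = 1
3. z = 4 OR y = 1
Yes

Take x = 1, y = 1, z = 4. Substituting into each constraint:
  (1) -2(1) + 3(1) - 3(4) = -11 ✓
  (2) x = 1, target 1 ✓ (first branch holds)
  (3) z = 4, target 4 ✓ (first branch holds)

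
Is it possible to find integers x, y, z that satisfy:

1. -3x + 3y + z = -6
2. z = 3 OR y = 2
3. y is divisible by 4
Yes

Take x = 3, y = 0, z = 3. Substituting into each constraint:
  (1) -3(3) + 3(0) + 3 = -6 ✓
  (2) z = 3, target 3 ✓ (first branch holds)
  (3) 0 = 4 × 0, remainder 0 ✓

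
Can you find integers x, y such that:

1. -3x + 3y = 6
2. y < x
No

The full constraint system is jointly infeasible over the integers. Each constraint and what it forces:

  - -3x + 3y = 6: is a linear equation tying the variables together
  - y < x: bounds one variable relative to another variable

From the equation, x − y = -2, i.e. x − y = -2; but x > y requires x − y ≥ 1. Contradiction.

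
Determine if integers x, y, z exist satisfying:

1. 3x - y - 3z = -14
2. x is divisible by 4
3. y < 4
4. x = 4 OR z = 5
Yes

Take x = 0, y = -1, z = 5. Substituting into each constraint:
  (1) 3(0) + 1 - 3(5) = -14 ✓
  (2) 0 = 4 × 0, remainder 0 ✓
  (3) -1 < 4 ✓
  (4) z = 5, target 5 ✓ (second branch holds)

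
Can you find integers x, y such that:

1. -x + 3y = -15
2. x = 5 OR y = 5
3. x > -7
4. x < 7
No

A contradictory subset is {-x + 3y = -15, x = 5 OR y = 5, x < 7}. No integer assignment can satisfy these jointly:

  - -x + 3y = -15: is a linear equation tying the variables together
  - x = 5 OR y = 5: forces a choice: either x = 5 or y = 5
  - x < 7: bounds one variable relative to a constant

Split on the disjunction (x = 5 OR y = 5):
  • If x = 5: with x = 5, every remaining term of the linear equation is divisible by 3, so the left side is ≡ 0 (mod 3); but the right side -10 ≡ 2 (mod 3). No integers can satisfy it.
  • If y = 5: the equation forces x = 30, which contradicts the bound x ≤ 6.
Both branches are infeasible, so the system has no integer solution.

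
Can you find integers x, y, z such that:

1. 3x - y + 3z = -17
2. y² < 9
Yes

Take x = 0, y = 2, z = -5. Substituting into each constraint:
  (1) 3(0) + (-2) + 3(-5) = -17 ✓
  (2) y² = (2)² = 4, and 4 < 9 ✓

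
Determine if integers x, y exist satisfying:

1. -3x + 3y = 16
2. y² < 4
No

Even the single constraint (-3x + 3y = 16) is infeasible over the integers.

  - -3x + 3y = 16: every term on the left is divisible by 3, so the LHS ≡ 0 (mod 3), but the RHS 16 is not — no integer solution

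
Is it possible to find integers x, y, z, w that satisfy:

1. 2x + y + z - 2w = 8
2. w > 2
Yes

Take x = 7, y = 0, z = 0, w = 3. Substituting into each constraint:
  (1) 2(7) + 0 + 0 - 2(3) = 8 ✓
  (2) 3 > 2 ✓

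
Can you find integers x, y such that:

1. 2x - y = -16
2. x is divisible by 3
Yes

Take x = 0, y = 16. Substituting into each constraint:
  (1) 2(0) + (-16) = -16 ✓
  (2) 0 = 3 × 0, remainder 0 ✓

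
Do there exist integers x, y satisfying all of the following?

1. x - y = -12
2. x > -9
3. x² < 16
Yes

Take x = 0, y = 12. Substituting into each constraint:
  (1) 0 + (-12) = -12 ✓
  (2) 0 > -9 ✓
  (3) x² = (0)² = 0, and 0 < 16 ✓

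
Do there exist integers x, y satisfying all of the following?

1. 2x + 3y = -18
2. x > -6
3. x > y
Yes

Take x = -3, y = -4. Substituting into each constraint:
  (1) 2(-3) + 3(-4) = -18 ✓
  (2) -3 > -6 ✓
  (3) -3 > -4 ✓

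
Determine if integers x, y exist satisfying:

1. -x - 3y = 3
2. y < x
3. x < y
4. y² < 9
No

A contradictory subset is {y < x, x < y}. No integer assignment can satisfy these jointly:

  - y < x: bounds one variable relative to another variable
  - x < y: bounds one variable relative to another variable

Direct contradiction: x > y and y > x cannot both hold.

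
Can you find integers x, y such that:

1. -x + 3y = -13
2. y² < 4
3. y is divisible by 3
Yes

Take x = 13, y = 0. Substituting into each constraint:
  (1) (-13) + 3(0) = -13 ✓
  (2) y² = (0)² = 0, and 0 < 4 ✓
  (3) 0 = 3 × 0, remainder 0 ✓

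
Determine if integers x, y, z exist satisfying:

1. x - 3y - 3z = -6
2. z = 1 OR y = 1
Yes

Take x = -3, y = 0, z = 1. Substituting into each constraint:
  (1) (-3) - 3(0) - 3(1) = -6 ✓
  (2) z = 1, target 1 ✓ (first branch holds)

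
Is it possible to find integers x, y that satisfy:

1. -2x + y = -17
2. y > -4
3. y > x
Yes

Take x = 18, y = 19. Substituting into each constraint:
  (1) -2(18) + 19 = -17 ✓
  (2) 19 > -4 ✓
  (3) 19 > 18 ✓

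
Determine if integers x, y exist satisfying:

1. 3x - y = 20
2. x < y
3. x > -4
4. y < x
No

A contradictory subset is {x < y, y < x}. No integer assignment can satisfy these jointly:

  - x < y: bounds one variable relative to another variable
  - y < x: bounds one variable relative to another variable

Direct contradiction: y > x and x > y cannot both hold.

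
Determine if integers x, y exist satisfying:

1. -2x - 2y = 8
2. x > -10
Yes

Take x = 0, y = -4. Substituting into each constraint:
  (1) -2(0) - 2(-4) = 8 ✓
  (2) 0 > -10 ✓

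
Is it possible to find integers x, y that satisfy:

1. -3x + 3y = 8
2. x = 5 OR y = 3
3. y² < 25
No

Even the single constraint (-3x + 3y = 8) is infeasible over the integers.

  - -3x + 3y = 8: every term on the left is divisible by 3, so the LHS ≡ 0 (mod 3), but the RHS 8 is not — no integer solution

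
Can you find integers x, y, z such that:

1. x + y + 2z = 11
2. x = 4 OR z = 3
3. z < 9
Yes

Take x = 5, y = 0, z = 3. Substituting into each constraint:
  (1) 5 + 0 + 2(3) = 11 ✓
  (2) z = 3, target 3 ✓ (second branch holds)
  (3) 3 < 9 ✓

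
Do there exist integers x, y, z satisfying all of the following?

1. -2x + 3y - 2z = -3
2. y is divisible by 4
No

The full constraint system is jointly infeasible over the integers. Each constraint and what it forces:

  - -2x + 3y - 2z = -3: is a linear equation tying the variables together
  - y is divisible by 4: restricts y to multiples of 4

Modular obstruction: writing y = 4y', every remaining term of the linear equation is divisible by 2, so the left side is ≡ 0 (mod 2); but the right side -3 ≡ 1 (mod 2). No integers can satisfy it.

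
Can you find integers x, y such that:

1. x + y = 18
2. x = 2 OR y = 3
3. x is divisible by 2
Yes

Take x = 2, y = 16. Substituting into each constraint:
  (1) 2 + 16 = 18 ✓
  (2) x = 2, target 2 ✓ (first branch holds)
  (3) 2 = 2 × 1, remainder 0 ✓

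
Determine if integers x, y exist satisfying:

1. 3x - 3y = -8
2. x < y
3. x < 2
No

Even the single constraint (3x - 3y = -8) is infeasible over the integers.

  - 3x - 3y = -8: every term on the left is divisible by 3, so the LHS ≡ 0 (mod 3), but the RHS -8 is not — no integer solution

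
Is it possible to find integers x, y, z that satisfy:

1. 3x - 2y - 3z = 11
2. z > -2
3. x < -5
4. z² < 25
Yes

Take x = -6, y = -16, z = 1. Substituting into each constraint:
  (1) 3(-6) - 2(-16) - 3(1) = 11 ✓
  (2) 1 > -2 ✓
  (3) -6 < -5 ✓
  (4) z² = (1)² = 1, and 1 < 25 ✓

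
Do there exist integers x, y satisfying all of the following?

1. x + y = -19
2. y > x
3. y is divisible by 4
Yes

Take x = -19, y = 0. Substituting into each constraint:
  (1) (-19) + 0 = -19 ✓
  (2) 0 > -19 ✓
  (3) 0 = 4 × 0, remainder 0 ✓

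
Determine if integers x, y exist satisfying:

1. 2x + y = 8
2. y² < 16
Yes

Take x = 4, y = 0. Substituting into each constraint:
  (1) 2(4) + 0 = 8 ✓
  (2) y² = (0)² = 0, and 0 < 16 ✓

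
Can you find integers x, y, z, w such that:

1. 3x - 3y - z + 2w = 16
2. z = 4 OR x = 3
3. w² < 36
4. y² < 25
Yes

Take x = 2, y = -2, z = 4, w = 4. Substituting into each constraint:
  (1) 3(2) - 3(-2) + (-4) + 2(4) = 16 ✓
  (2) z = 4, target 4 ✓ (first branch holds)
  (3) w² = (4)² = 16, and 16 < 36 ✓
  (4) y² = (-2)² = 4, and 4 < 25 ✓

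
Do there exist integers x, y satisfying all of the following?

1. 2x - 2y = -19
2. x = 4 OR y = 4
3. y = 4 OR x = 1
No

Even the single constraint (2x - 2y = -19) is infeasible over the integers.

  - 2x - 2y = -19: every term on the left is divisible by 2, so the LHS ≡ 0 (mod 2), but the RHS -19 is not — no integer solution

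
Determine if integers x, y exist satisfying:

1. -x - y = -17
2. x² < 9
Yes

Take x = 0, y = 17. Substituting into each constraint:
  (1) 0 + (-17) = -17 ✓
  (2) x² = (0)² = 0, and 0 < 9 ✓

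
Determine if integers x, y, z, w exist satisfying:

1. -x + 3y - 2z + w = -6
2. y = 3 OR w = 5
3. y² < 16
Yes

Take x = -1, y = 3, z = 8, w = 0. Substituting into each constraint:
  (1) 1 + 3(3) - 2(8) + 0 = -6 ✓
  (2) y = 3, target 3 ✓ (first branch holds)
  (3) y² = (3)² = 9, and 9 < 16 ✓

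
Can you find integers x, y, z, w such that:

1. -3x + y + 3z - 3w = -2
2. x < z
Yes

Take x = -1, y = -5, z = 0, w = 0. Substituting into each constraint:
  (1) -3(-1) + (-5) + 3(0) - 3(0) = -2 ✓
  (2) -1 < 0 ✓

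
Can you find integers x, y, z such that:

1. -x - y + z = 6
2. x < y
Yes

Take x = -1, y = 0, z = 5. Substituting into each constraint:
  (1) 1 + 0 + 5 = 6 ✓
  (2) -1 < 0 ✓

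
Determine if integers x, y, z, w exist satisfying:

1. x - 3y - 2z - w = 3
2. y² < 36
Yes

Take x = 3, y = 0, z = 0, w = 0. Substituting into each constraint:
  (1) 3 - 3(0) - 2(0) + 0 = 3 ✓
  (2) y² = (0)² = 0, and 0 < 36 ✓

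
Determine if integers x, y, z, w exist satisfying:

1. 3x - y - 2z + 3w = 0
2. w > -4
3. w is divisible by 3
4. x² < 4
Yes

Take x = 0, y = 0, z = 0, w = 0. Substituting into each constraint:
  (1) 3(0) + 0 - 2(0) + 3(0) = 0 ✓
  (2) 0 > -4 ✓
  (3) 0 = 3 × 0, remainder 0 ✓
  (4) x² = (0)² = 0, and 0 < 4 ✓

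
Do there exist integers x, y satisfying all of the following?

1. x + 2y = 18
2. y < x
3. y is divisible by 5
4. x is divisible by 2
Yes

Take x = 8, y = 5. Substituting into each constraint:
  (1) 8 + 2(5) = 18 ✓
  (2) 5 < 8 ✓
  (3) 5 = 5 × 1, remainder 0 ✓
  (4) 8 = 2 × 4, remainder 0 ✓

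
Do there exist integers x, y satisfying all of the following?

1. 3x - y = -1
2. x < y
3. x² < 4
Yes

Take x = 0, y = 1. Substituting into each constraint:
  (1) 3(0) + (-1) = -1 ✓
  (2) 0 < 1 ✓
  (3) x² = (0)² = 0, and 0 < 4 ✓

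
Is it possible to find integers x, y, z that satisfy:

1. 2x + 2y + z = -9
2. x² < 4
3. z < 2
Yes

Take x = 0, y = 0, z = -9. Substituting into each constraint:
  (1) 2(0) + 2(0) + (-9) = -9 ✓
  (2) x² = (0)² = 0, and 0 < 4 ✓
  (3) -9 < 2 ✓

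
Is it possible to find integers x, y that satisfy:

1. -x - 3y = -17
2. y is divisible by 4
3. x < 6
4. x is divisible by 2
No

A contradictory subset is {-x - 3y = -17, y is divisible by 4, x is divisible by 2}. No integer assignment can satisfy these jointly:

  - -x - 3y = -17: is a linear equation tying the variables together
  - y is divisible by 4: restricts y to multiples of 4
  - x is divisible by 2: restricts x to multiples of 2

Modular obstruction: writing x = 2x' and writing y = 4y', every remaining term of the linear equation is divisible by 2, so the left side is ≡ 0 (mod 2); but the right side -17 ≡ 1 (mod 2). No integers can satisfy it.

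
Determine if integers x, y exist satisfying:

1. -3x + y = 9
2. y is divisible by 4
Yes

Take x = -3, y = 0. Substituting into each constraint:
  (1) -3(-3) + 0 = 9 ✓
  (2) 0 = 4 × 0, remainder 0 ✓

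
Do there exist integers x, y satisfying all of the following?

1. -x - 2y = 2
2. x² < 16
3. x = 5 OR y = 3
No

The full constraint system is jointly infeasible over the integers. Each constraint and what it forces:

  - -x - 2y = 2: is a linear equation tying the variables together
  - x² < 16: restricts x to |x| ≤ 3
  - x = 5 OR y = 3: forces a choice: either x = 5 or y = 3

Split on the disjunction (x = 5 OR y = 3):
  • If x = 5: this contradicts x² < 16, which requires |x| ≤ 3.
  • If y = 3: the equation forces x = -8, but x² < 16 requires |x| ≤ 3.
Both branches are infeasible, so the system has no integer solution.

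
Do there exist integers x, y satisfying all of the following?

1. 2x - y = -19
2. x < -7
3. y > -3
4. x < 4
Yes

Take x = -8, y = 3. Substituting into each constraint:
  (1) 2(-8) + (-3) = -19 ✓
  (2) -8 < -7 ✓
  (3) 3 > -3 ✓
  (4) -8 < 4 ✓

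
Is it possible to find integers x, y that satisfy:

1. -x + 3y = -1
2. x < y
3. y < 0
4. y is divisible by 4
Yes

Take x = -11, y = -4. Substituting into each constraint:
  (1) 11 + 3(-4) = -1 ✓
  (2) -11 < -4 ✓
  (3) -4 < 0 ✓
  (4) -4 = 4 × -1, remainder 0 ✓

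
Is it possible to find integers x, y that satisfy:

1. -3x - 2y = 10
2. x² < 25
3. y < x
Yes

Take x = 0, y = -5. Substituting into each constraint:
  (1) -3(0) - 2(-5) = 10 ✓
  (2) x² = (0)² = 0, and 0 < 25 ✓
  (3) -5 < 0 ✓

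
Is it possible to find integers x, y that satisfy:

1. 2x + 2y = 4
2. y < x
Yes

Take x = 2, y = 0. Substituting into each constraint:
  (1) 2(2) + 2(0) = 4 ✓
  (2) 0 < 2 ✓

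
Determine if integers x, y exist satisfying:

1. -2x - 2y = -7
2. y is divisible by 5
No

Even the single constraint (-2x - 2y = -7) is infeasible over the integers.

  - -2x - 2y = -7: every term on the left is divisible by 2, so the LHS ≡ 0 (mod 2), but the RHS -7 is not — no integer solution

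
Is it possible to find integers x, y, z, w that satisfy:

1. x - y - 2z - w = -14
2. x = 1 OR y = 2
Yes

Take x = -12, y = 2, z = 0, w = 0. Substituting into each constraint:
  (1) (-12) + (-2) - 2(0) + 0 = -14 ✓
  (2) y = 2, target 2 ✓ (second branch holds)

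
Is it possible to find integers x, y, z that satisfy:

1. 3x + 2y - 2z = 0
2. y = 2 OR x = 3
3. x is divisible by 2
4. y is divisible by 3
No

A contradictory subset is {y = 2 OR x = 3, x is divisible by 2, y is divisible by 3}. No integer assignment can satisfy these jointly:

  - y = 2 OR x = 3: forces a choice: either y = 2 or x = 3
  - x is divisible by 2: restricts x to multiples of 2
  - y is divisible by 3: restricts y to multiples of 3

Split on the disjunction (y = 2 OR x = 3):
  • If y = 2: this contradicts the divisibility constraint — 2 is not a multiple of 3.
  • If x = 3: this contradicts the divisibility constraint — 3 is not a multiple of 2.
Both branches are infeasible, so the system has no integer solution.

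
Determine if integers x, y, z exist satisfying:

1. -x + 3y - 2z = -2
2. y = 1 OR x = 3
Yes

Take x = 3, y = 3, z = 4. Substituting into each constraint:
  (1) (-3) + 3(3) - 2(4) = -2 ✓
  (2) x = 3, target 3 ✓ (second branch holds)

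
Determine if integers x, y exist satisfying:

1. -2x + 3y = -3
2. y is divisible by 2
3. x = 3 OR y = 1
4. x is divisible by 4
No

A contradictory subset is {-2x + 3y = -3, y is divisible by 2, x = 3 OR y = 1}. No integer assignment can satisfy these jointly:

  - -2x + 3y = -3: is a linear equation tying the variables together
  - y is divisible by 2: restricts y to multiples of 2
  - x = 3 OR y = 1: forces a choice: either x = 3 or y = 1

Modular obstruction: writing y = 2y', every remaining term of the linear equation is divisible by 2, so the left side is ≡ 0 (mod 2); but the right side -3 ≡ 1 (mod 2). No integers can satisfy it.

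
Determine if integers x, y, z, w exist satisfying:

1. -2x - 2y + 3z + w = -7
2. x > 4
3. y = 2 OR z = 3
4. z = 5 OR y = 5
Yes

Take x = 9, y = 2, z = 5, w = 0. Substituting into each constraint:
  (1) -2(9) - 2(2) + 3(5) + 0 = -7 ✓
  (2) 9 > 4 ✓
  (3) y = 2, target 2 ✓ (first branch holds)
  (4) z = 5, target 5 ✓ (first branch holds)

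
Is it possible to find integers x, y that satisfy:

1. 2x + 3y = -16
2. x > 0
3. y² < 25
No

The full constraint system is jointly infeasible over the integers. Each constraint and what it forces:

  - 2x + 3y = -16: is a linear equation tying the variables together
  - x > 0: bounds one variable relative to a constant
  - y² < 25: restricts y to |y| ≤ 4

Range argument: with x ∈ [1, ∞], y ∈ [-4, 4], the left side of the equation is at least -10, but the right side is -16 < -10. No integer solution exists.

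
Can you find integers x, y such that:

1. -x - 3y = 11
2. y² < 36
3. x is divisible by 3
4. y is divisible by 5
No

A contradictory subset is {-x - 3y = 11, x is divisible by 3}. No integer assignment can satisfy these jointly:

  - -x - 3y = 11: is a linear equation tying the variables together
  - x is divisible by 3: restricts x to multiples of 3

Modular obstruction: writing x = 3x', every remaining term of the linear equation is divisible by 3, so the left side is ≡ 0 (mod 3); but the right side 11 ≡ 2 (mod 3). No integers can satisfy it.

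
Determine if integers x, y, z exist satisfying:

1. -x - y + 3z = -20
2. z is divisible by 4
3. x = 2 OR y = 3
Yes

Take x = 2, y = -6, z = -8. Substituting into each constraint:
  (1) (-2) + 6 + 3(-8) = -20 ✓
  (2) -8 = 4 × -2, remainder 0 ✓
  (3) x = 2, target 2 ✓ (first branch holds)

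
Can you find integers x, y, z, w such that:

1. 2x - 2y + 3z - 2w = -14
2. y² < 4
Yes

Take x = -7, y = 0, z = 0, w = 0. Substituting into each constraint:
  (1) 2(-7) - 2(0) + 3(0) - 2(0) = -14 ✓
  (2) y² = (0)² = 0, and 0 < 4 ✓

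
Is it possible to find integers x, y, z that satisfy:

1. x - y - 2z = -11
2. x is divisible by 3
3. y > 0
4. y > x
Yes

Take x = 0, y = 1, z = 5. Substituting into each constraint:
  (1) 0 + (-1) - 2(5) = -11 ✓
  (2) 0 = 3 × 0, remainder 0 ✓
  (3) 1 > 0 ✓
  (4) 1 > 0 ✓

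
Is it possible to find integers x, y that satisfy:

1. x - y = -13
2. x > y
No

The full constraint system is jointly infeasible over the integers. Each constraint and what it forces:

  - x - y = -13: is a linear equation tying the variables together
  - x > y: bounds one variable relative to another variable

From the equation, x − y = -13, i.e. x − y = -13; but x > y requires x − y ≥ 1. Contradiction.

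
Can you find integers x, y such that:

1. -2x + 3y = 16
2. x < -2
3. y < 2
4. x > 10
No

A contradictory subset is {x < -2, x > 10}. No integer assignment can satisfy these jointly:

  - x < -2: bounds one variable relative to a constant
  - x > 10: bounds one variable relative to a constant

Direct contradiction: the bounds on x require x ≥ 11 and x ≤ -3 simultaneously, which is empty.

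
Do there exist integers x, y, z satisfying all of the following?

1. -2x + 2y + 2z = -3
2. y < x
No

Even the single constraint (-2x + 2y + 2z = -3) is infeasible over the integers.

  - -2x + 2y + 2z = -3: every term on the left is divisible by 2, so the LHS ≡ 0 (mod 2), but the RHS -3 is not — no integer solution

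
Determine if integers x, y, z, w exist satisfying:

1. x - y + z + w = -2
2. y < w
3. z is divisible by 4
Yes

Take x = -3, y = -1, z = 0, w = 0. Substituting into each constraint:
  (1) (-3) + 1 + 0 + 0 = -2 ✓
  (2) -1 < 0 ✓
  (3) 0 = 4 × 0, remainder 0 ✓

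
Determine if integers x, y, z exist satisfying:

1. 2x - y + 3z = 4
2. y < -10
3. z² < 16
Yes

Take x = -5, y = -11, z = 1. Substituting into each constraint:
  (1) 2(-5) + 11 + 3(1) = 4 ✓
  (2) -11 < -10 ✓
  (3) z² = (1)² = 1, and 1 < 16 ✓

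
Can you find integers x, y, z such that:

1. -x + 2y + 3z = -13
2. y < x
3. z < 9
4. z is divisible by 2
Yes

Take x = -11, y = -12, z = 0. Substituting into each constraint:
  (1) 11 + 2(-12) + 3(0) = -13 ✓
  (2) -12 < -11 ✓
  (3) 0 < 9 ✓
  (4) 0 = 2 × 0, remainder 0 ✓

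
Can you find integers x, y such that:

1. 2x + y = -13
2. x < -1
Yes

Take x = -2, y = -9. Substituting into each constraint:
  (1) 2(-2) + (-9) = -13 ✓
  (2) -2 < -1 ✓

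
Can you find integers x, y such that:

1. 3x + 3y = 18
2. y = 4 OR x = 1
Yes

Take x = 1, y = 5. Substituting into each constraint:
  (1) 3(1) + 3(5) = 18 ✓
  (2) x = 1, target 1 ✓ (second branch holds)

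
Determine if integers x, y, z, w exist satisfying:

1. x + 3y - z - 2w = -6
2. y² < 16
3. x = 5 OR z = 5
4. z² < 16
Yes

Take x = 5, y = -3, z = 0, w = 1. Substituting into each constraint:
  (1) 5 + 3(-3) + 0 - 2(1) = -6 ✓
  (2) y² = (-3)² = 9, and 9 < 16 ✓
  (3) x = 5, target 5 ✓ (first branch holds)
  (4) z² = (0)² = 0, and 0 < 16 ✓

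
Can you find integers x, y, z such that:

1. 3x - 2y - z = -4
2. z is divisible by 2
Yes

Take x = -2, y = 0, z = -2. Substituting into each constraint:
  (1) 3(-2) - 2(0) + 2 = -4 ✓
  (2) -2 = 2 × -1, remainder 0 ✓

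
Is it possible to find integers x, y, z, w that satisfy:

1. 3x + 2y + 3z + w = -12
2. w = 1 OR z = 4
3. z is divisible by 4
Yes

Take x = 0, y = -12, z = 4, w = 0. Substituting into each constraint:
  (1) 3(0) + 2(-12) + 3(4) + 0 = -12 ✓
  (2) z = 4, target 4 ✓ (second branch holds)
  (3) 4 = 4 × 1, remainder 0 ✓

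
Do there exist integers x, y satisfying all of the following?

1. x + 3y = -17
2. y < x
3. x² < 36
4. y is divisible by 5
Yes

Take x = -2, y = -5. Substituting into each constraint:
  (1) (-2) + 3(-5) = -17 ✓
  (2) -5 < -2 ✓
  (3) x² = (-2)² = 4, and 4 < 36 ✓
  (4) -5 = 5 × -1, remainder 0 ✓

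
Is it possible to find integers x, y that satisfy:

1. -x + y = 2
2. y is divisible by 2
Yes

Take x = -2, y = 0. Substituting into each constraint:
  (1) 2 + 0 = 2 ✓
  (2) 0 = 2 × 0, remainder 0 ✓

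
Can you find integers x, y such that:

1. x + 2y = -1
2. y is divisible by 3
Yes

Take x = -1, y = 0. Substituting into each constraint:
  (1) (-1) + 2(0) = -1 ✓
  (2) 0 = 3 × 0, remainder 0 ✓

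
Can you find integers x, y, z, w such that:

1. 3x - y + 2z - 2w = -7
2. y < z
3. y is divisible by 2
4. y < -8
Yes

Take x = -1, y = -10, z = 0, w = 7. Substituting into each constraint:
  (1) 3(-1) + 10 + 2(0) - 2(7) = -7 ✓
  (2) -10 < 0 ✓
  (3) -10 = 2 × -5, remainder 0 ✓
  (4) -10 < -8 ✓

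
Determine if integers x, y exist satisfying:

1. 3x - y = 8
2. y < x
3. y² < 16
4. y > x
No

A contradictory subset is {y < x, y > x}. No integer assignment can satisfy these jointly:

  - y < x: bounds one variable relative to another variable
  - y > x: bounds one variable relative to another variable

Direct contradiction: x > y and y > x cannot both hold.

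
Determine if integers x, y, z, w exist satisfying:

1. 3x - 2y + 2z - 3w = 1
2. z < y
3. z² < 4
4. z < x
Yes

Take x = 0, y = 0, z = -1, w = -1. Substituting into each constraint:
  (1) 3(0) - 2(0) + 2(-1) - 3(-1) = 1 ✓
  (2) -1 < 0 ✓
  (3) z² = (-1)² = 1, and 1 < 4 ✓
  (4) -1 < 0 ✓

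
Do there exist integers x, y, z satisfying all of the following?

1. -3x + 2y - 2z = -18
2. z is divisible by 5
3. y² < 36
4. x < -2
Yes

Take x = -10, y = 1, z = 25. Substituting into each constraint:
  (1) -3(-10) + 2(1) - 2(25) = -18 ✓
  (2) 25 = 5 × 5, remainder 0 ✓
  (3) y² = (1)² = 1, and 1 < 36 ✓
  (4) -10 < -2 ✓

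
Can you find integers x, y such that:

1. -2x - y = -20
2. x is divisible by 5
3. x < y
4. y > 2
Yes

Take x = 0, y = 20. Substituting into each constraint:
  (1) -2(0) + (-20) = -20 ✓
  (2) 0 = 5 × 0, remainder 0 ✓
  (3) 0 < 20 ✓
  (4) 20 > 2 ✓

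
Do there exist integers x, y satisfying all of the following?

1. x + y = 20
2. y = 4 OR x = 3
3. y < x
Yes

Take x = 16, y = 4. Substituting into each constraint:
  (1) 16 + 4 = 20 ✓
  (2) y = 4, target 4 ✓ (first branch holds)
  (3) 4 < 16 ✓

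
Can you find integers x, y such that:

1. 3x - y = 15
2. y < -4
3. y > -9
Yes

Take x = 3, y = -6. Substituting into each constraint:
  (1) 3(3) + 6 = 15 ✓
  (2) -6 < -4 ✓
  (3) -6 > -9 ✓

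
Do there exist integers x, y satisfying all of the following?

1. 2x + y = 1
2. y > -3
Yes

Take x = 0, y = 1. Substituting into each constraint:
  (1) 2(0) + 1 = 1 ✓
  (2) 1 > -3 ✓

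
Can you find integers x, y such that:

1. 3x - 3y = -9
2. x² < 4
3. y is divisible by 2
Yes

Take x = 1, y = 4. Substituting into each constraint:
  (1) 3(1) - 3(4) = -9 ✓
  (2) x² = (1)² = 1, and 1 < 4 ✓
  (3) 4 = 2 × 2, remainder 0 ✓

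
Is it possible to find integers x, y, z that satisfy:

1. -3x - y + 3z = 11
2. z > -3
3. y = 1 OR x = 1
Yes

Take x = 1, y = -14, z = 0. Substituting into each constraint:
  (1) -3(1) + 14 + 3(0) = 11 ✓
  (2) 0 > -3 ✓
  (3) x = 1, target 1 ✓ (second branch holds)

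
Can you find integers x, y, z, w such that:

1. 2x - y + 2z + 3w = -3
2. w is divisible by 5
Yes

Take x = 0, y = 3, z = 0, w = 0. Substituting into each constraint:
  (1) 2(0) + (-3) + 2(0) + 3(0) = -3 ✓
  (2) 0 = 5 × 0, remainder 0 ✓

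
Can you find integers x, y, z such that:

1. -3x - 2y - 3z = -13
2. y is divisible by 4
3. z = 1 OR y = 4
Yes

Take x = 6, y = -4, z = 1. Substituting into each constraint:
  (1) -3(6) - 2(-4) - 3(1) = -13 ✓
  (2) -4 = 4 × -1, remainder 0 ✓
  (3) z = 1, target 1 ✓ (first branch holds)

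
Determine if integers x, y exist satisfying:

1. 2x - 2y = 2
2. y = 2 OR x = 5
Yes

Take x = 5, y = 4. Substituting into each constraint:
  (1) 2(5) - 2(4) = 2 ✓
  (2) x = 5, target 5 ✓ (second branch holds)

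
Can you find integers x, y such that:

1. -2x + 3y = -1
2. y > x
Yes

Take x = -4, y = -3. Substituting into each constraint:
  (1) -2(-4) + 3(-3) = -1 ✓
  (2) -3 > -4 ✓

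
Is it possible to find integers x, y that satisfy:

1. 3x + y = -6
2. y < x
Yes

Take x = -1, y = -3. Substituting into each constraint:
  (1) 3(-1) + (-3) = -6 ✓
  (2) -3 < -1 ✓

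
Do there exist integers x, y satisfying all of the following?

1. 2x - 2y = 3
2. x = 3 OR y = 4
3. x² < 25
No

Even the single constraint (2x - 2y = 3) is infeasible over the integers.

  - 2x - 2y = 3: every term on the left is divisible by 2, so the LHS ≡ 0 (mod 2), but the RHS 3 is not — no integer solution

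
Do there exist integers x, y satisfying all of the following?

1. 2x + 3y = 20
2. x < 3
Yes

Take x = 1, y = 6. Substituting into each constraint:
  (1) 2(1) + 3(6) = 20 ✓
  (2) 1 < 3 ✓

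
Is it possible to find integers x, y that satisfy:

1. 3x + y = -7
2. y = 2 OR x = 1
Yes

Take x = -3, y = 2. Substituting into each constraint:
  (1) 3(-3) + 2 = -7 ✓
  (2) y = 2, target 2 ✓ (first branch holds)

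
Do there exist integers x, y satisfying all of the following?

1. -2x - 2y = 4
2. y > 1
Yes

Take x = -4, y = 2. Substituting into each constraint:
  (1) -2(-4) - 2(2) = 4 ✓
  (2) 2 > 1 ✓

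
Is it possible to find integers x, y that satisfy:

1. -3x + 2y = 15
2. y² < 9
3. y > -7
Yes

Take x = -5, y = 0. Substituting into each constraint:
  (1) -3(-5) + 2(0) = 15 ✓
  (2) y² = (0)² = 0, and 0 < 9 ✓
  (3) 0 > -7 ✓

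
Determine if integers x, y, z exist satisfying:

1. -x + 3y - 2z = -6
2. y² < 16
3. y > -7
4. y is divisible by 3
Yes

Take x = 0, y = 0, z = 3. Substituting into each constraint:
  (1) 0 + 3(0) - 2(3) = -6 ✓
  (2) y² = (0)² = 0, and 0 < 16 ✓
  (3) 0 > -7 ✓
  (4) 0 = 3 × 0, remainder 0 ✓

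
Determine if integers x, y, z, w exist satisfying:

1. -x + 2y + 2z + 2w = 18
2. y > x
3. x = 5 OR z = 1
Yes

Take x = 0, y = 1, z = 1, w = 7. Substituting into each constraint:
  (1) 0 + 2(1) + 2(1) + 2(7) = 18 ✓
  (2) 1 > 0 ✓
  (3) z = 1, target 1 ✓ (second branch holds)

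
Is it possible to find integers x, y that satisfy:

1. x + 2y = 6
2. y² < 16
Yes

Take x = 6, y = 0. Substituting into each constraint:
  (1) 6 + 2(0) = 6 ✓
  (2) y² = (0)² = 0, and 0 < 16 ✓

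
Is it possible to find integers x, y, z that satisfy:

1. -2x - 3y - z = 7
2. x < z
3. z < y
Yes

Take x = -5, y = 1, z = 0. Substituting into each constraint:
  (1) -2(-5) - 3(1) + 0 = 7 ✓
  (2) -5 < 0 ✓
  (3) 0 < 1 ✓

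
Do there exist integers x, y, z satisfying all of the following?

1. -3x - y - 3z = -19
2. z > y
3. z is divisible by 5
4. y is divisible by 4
Yes

Take x = 0, y = 4, z = 5. Substituting into each constraint:
  (1) -3(0) + (-4) - 3(5) = -19 ✓
  (2) 5 > 4 ✓
  (3) 5 = 5 × 1, remainder 0 ✓
  (4) 4 = 4 × 1, remainder 0 ✓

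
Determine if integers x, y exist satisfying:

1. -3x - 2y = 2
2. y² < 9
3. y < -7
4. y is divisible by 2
No

A contradictory subset is {y² < 9, y < -7}. No integer assignment can satisfy these jointly:

  - y² < 9: restricts y to |y| ≤ 2
  - y < -7: bounds one variable relative to a constant

Direct contradiction: the bounds on y require y ≥ -2 and y ≤ -8 simultaneously, which is empty.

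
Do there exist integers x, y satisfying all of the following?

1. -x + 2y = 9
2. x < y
Yes

Take x = 7, y = 8. Substituting into each constraint:
  (1) (-7) + 2(8) = 9 ✓
  (2) 7 < 8 ✓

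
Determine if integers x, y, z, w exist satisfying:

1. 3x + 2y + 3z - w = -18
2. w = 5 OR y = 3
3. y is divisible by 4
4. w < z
Yes

Take x = -5, y = -8, z = 6, w = 5. Substituting into each constraint:
  (1) 3(-5) + 2(-8) + 3(6) + (-5) = -18 ✓
  (2) w = 5, target 5 ✓ (first branch holds)
  (3) -8 = 4 × -2, remainder 0 ✓
  (4) 5 < 6 ✓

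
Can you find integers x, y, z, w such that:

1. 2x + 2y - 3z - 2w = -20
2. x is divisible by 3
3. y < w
Yes

Take x = 0, y = 0, z = 6, w = 1. Substituting into each constraint:
  (1) 2(0) + 2(0) - 3(6) - 2(1) = -20 ✓
  (2) 0 = 3 × 0, remainder 0 ✓
  (3) 0 < 1 ✓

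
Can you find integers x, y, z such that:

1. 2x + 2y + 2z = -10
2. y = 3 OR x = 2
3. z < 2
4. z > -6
Yes

Take x = 2, y = -7, z = 0. Substituting into each constraint:
  (1) 2(2) + 2(-7) + 2(0) = -10 ✓
  (2) x = 2, target 2 ✓ (second branch holds)
  (3) 0 < 2 ✓
  (4) 0 > -6 ✓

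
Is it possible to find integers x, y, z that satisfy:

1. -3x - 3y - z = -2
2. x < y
Yes

Take x = -1, y = 0, z = 5. Substituting into each constraint:
  (1) -3(-1) - 3(0) + (-5) = -2 ✓
  (2) -1 < 0 ✓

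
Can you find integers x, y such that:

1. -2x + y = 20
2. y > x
Yes

Take x = -19, y = -18. Substituting into each constraint:
  (1) -2(-19) + (-18) = 20 ✓
  (2) -18 > -19 ✓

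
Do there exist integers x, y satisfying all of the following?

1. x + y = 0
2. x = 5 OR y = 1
Yes

Take x = 5, y = -5. Substituting into each constraint:
  (1) 5 + (-5) = 0 ✓
  (2) x = 5, target 5 ✓ (first branch holds)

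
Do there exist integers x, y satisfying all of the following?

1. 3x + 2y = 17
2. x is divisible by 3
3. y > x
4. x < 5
Yes

Take x = 3, y = 4. Substituting into each constraint:
  (1) 3(3) + 2(4) = 17 ✓
  (2) 3 = 3 × 1, remainder 0 ✓
  (3) 4 > 3 ✓
  (4) 3 < 5 ✓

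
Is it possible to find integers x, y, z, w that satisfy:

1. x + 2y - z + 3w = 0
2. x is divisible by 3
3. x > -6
Yes

Take x = 0, y = 0, z = 0, w = 0. Substituting into each constraint:
  (1) 0 + 2(0) + 0 + 3(0) = 0 ✓
  (2) 0 = 3 × 0, remainder 0 ✓
  (3) 0 > -6 ✓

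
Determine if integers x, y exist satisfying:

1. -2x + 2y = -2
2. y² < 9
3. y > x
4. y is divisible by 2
No

A contradictory subset is {-2x + 2y = -2, y > x}. No integer assignment can satisfy these jointly:

  - -2x + 2y = -2: is a linear equation tying the variables together
  - y > x: bounds one variable relative to another variable

From the equation, x − y = 1, i.e. y − x = -1; but y > x requires y − x ≥ 1. Contradiction.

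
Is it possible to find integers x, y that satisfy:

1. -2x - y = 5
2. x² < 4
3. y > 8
No

The full constraint system is jointly infeasible over the integers. Each constraint and what it forces:

  - -2x - y = 5: is a linear equation tying the variables together
  - x² < 4: restricts x to |x| ≤ 1
  - y > 8: bounds one variable relative to a constant

Range argument: with x ∈ [-1, 1], y ∈ [9, ∞], the left side of the equation is at most -7, but the right side is 5 > -7. No integer solution exists.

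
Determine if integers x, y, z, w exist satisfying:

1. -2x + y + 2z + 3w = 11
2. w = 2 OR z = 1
Yes

Take x = 0, y = 5, z = 0, w = 2. Substituting into each constraint:
  (1) -2(0) + 5 + 2(0) + 3(2) = 11 ✓
  (2) w = 2, target 2 ✓ (first branch holds)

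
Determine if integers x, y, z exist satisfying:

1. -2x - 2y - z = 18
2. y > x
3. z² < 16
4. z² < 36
Yes

Take x = -5, y = -4, z = 0. Substituting into each constraint:
  (1) -2(-5) - 2(-4) + 0 = 18 ✓
  (2) -4 > -5 ✓
  (3) z² = (0)² = 0, and 0 < 16 ✓
  (4) z² = (0)² = 0, and 0 < 36 ✓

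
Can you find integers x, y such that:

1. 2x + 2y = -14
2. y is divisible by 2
Yes

Take x = -7, y = 0. Substituting into each constraint:
  (1) 2(-7) + 2(0) = -14 ✓
  (2) 0 = 2 × 0, remainder 0 ✓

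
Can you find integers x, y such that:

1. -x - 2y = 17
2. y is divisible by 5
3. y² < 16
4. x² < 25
No

A contradictory subset is {-x - 2y = 17, y² < 16, x² < 25}. No integer assignment can satisfy these jointly:

  - -x - 2y = 17: is a linear equation tying the variables together
  - y² < 16: restricts y to |y| ≤ 3
  - x² < 25: restricts x to |x| ≤ 4

Range argument: with x ∈ [-4, 4], y ∈ [-3, 3], the left side of the equation is at most 10, but the right side is 17 > 10. No integer solution exists.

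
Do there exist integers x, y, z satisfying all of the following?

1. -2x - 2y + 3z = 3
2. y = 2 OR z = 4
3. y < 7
Yes

Take x = 4, y = 2, z = 5. Substituting into each constraint:
  (1) -2(4) - 2(2) + 3(5) = 3 ✓
  (2) y = 2, target 2 ✓ (first branch holds)
  (3) 2 < 7 ✓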